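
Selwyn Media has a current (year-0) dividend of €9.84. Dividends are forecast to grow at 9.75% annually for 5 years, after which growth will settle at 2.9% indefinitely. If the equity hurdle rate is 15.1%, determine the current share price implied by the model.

€108.17

Two-stage DDM. Project D₁…D_5 at 0.0975, terminal growth 0.029, discount at r = 0.151.
D_1 = 10.7994
D_2 = 11.8523
D_3 = 13.0079
D_4 = 14.2762
D_5 = 15.6682
Terminal value at t=5: TV = D_6/(r−g) = 16.1225/(0.151−0.029) = 132.1519
P₀ = 10.7994/(1+0.151)^1 + 11.8523/(1+0.151)^2 + 13.0079/(1+0.151)^3 + 14.2762/(1+0.151)^4 + 15.6682/(1+0.151)^5 + 132.1519/(1+0.151)^5 = 108.1679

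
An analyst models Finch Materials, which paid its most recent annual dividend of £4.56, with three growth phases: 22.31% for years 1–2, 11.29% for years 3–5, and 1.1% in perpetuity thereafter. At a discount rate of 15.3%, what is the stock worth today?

£57.17

Three-stage DDM. Project D₁…D_5; terminal Gordon value at t=5 with g = 0.011; discount at r = 0.153.
D_1 = 5.5773
D_2 = 6.8216
D_3 = 7.5918
D_4 = 8.4489
D_5 = 9.4028
TV_5 = 9.5062/(0.153−0.011) = 66.9453
P₀ = Σ Dₜ/(1+r)ᵗ + TV_5/(1+r)^5 = 57.1693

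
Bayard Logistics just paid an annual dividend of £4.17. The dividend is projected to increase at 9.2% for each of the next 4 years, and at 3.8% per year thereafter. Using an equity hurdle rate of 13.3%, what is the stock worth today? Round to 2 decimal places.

Two-stage DDM. Project D₁…D_4 at 0.092, terminal growth 0.038, discount at r = 0.133.
D_1 = 4.5536
D_2 = 4.9726
D_3 = 5.4301
D_4 = 5.9296
Terminal value at t=4: TV = D_5/(r−g) = 6.1549/(0.133−0.038) = 64.7889
P₀ = 4.5536/(1+0.133)^1 + 4.9726/(1+0.133)^2 + 5.4301/(1+0.133)^3 + 5.9296/(1+0.133)^4 + 64.7889/(1+0.133)^4 = 54.5417

£54.54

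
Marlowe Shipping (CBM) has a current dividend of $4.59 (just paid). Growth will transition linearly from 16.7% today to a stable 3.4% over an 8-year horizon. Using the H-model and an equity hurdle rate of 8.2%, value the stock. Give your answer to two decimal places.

H-model: P₀ = D₀[(1+g_L) + H(g_S−g_L)]/(r−g_L), with H = 8/2 = 4.
P₀ = 4.59 × [(1+0.034) + 4×(0.167−0.034)] / (0.082−0.034)
   = 4.59 × 1.5660 / 0.048 = 149.7488

$149.75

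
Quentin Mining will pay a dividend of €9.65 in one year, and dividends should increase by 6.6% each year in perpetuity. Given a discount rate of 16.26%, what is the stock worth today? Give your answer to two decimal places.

Gordon growth model: P₀ = D₁/(r − g), with D₁ = 9.65 given directly.
P₀ = 9.6500 / (0.1626 − 0.066) = 9.6500 / 0.0966 = 99.8965

€99.90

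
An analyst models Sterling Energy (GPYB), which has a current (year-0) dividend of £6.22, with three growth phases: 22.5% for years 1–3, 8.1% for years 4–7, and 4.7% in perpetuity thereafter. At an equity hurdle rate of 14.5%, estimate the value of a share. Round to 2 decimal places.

Three-stage DDM. Project D₁…D_7; terminal Gordon value at t=7 with g = 0.047; discount at r = 0.145.
D_1 = 7.6195
D_2 = 9.3339
D_3 = 11.4340
D_4 = 12.3602
D_5 = 13.3613
D_6 = 14.4436
D_7 = 15.6135
TV_7 = 16.3474/(0.145−0.047) = 166.8100
P₀ = Σ Dₜ/(1+r)ᵗ + TV_7/(1+r)^7 = 112.4851

£112.49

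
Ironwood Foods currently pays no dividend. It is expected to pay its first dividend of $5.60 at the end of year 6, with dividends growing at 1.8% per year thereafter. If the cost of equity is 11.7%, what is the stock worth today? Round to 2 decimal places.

$32.53

Deferred-dividend DDM. At t=5 the remaining stream is a growing perpetuity with first payment D_6 = 5.60.
V_5 = D_6/(r−g) = 5.60/(0.117−0.018) = 56.5657
P₀ = V_5/(1+r)^5 = 56.5657/(1+0.117)^5 = 32.5302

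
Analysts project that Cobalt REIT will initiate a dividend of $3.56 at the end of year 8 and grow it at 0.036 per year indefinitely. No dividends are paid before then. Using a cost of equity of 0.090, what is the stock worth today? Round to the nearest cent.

$36.06

Deferred-dividend DDM. At t=7 the remaining stream is a growing perpetuity with first payment D_8 = 3.56.
V_7 = D_8/(r−g) = 3.56/(0.09−0.036) = 65.9259
P₀ = V_7/(1+r)^7 = 65.9259/(1+0.09)^7 = 36.0637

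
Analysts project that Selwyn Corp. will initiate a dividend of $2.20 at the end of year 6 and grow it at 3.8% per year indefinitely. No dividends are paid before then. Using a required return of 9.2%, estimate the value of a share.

Deferred-dividend DDM. At t=5 the remaining stream is a growing perpetuity with first payment D_6 = 2.20.
V_5 = D_6/(r−g) = 2.20/(0.092−0.038) = 40.7407
P₀ = V_5/(1+r)^5 = 40.7407/(1+0.092)^5 = 26.2371

$26.24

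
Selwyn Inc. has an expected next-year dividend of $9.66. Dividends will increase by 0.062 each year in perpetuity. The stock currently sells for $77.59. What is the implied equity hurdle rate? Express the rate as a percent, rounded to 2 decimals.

Rearranging the constant-growth DDM: r = D₁/P₀ + g.
r = 9.6600 / 77.59 + 0.062 = 0.12450 + 0.062 = 0.18650

18.65%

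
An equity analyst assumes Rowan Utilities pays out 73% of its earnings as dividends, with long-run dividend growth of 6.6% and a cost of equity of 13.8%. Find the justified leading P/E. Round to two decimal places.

Justified leading P/E = b/(r−g) = 0.73/(0.138−0.066) = 10.1389

10.14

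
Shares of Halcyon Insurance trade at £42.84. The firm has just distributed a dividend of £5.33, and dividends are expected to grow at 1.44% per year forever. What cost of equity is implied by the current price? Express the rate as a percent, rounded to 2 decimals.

14.06%

Rearranging the constant-growth DDM: r = D₁/P₀ + g.
D₁ = 5.33 × (1 + 0.0144) = 5.4068.
r = 5.4068 / 42.84 + 0.0144 = 0.12621 + 0.0144 = 0.14061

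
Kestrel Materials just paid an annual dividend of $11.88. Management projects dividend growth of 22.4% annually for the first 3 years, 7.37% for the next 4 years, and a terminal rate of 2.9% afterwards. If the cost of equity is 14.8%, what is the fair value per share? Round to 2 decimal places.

$184.70

Three-stage DDM. Project D₁…D_7; terminal Gordon value at t=7 with g = 0.029; discount at r = 0.148.
D_1 = 14.5411
D_2 = 17.7983
D_3 = 21.7852
D_4 = 23.3907
D_5 = 25.1146
D_6 = 26.9656
D_7 = 28.9529
TV_7 = 29.7926/(0.148−0.029) = 250.3577
P₀ = Σ Dₜ/(1+r)ᵗ + TV_7/(1+r)^7 = 184.7041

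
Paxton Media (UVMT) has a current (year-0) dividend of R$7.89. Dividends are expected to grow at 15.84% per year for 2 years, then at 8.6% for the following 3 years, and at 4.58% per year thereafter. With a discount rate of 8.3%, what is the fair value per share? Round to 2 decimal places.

Three-stage DDM. Project D₁…D_5; terminal Gordon value at t=5 with g = 0.0458; discount at r = 0.083.
D_1 = 9.1398
D_2 = 10.5875
D_3 = 11.4980
D_4 = 12.4869
D_5 = 13.5607
TV_5 = 14.1818/(0.083−0.0458) = 381.2319
P₀ = Σ Dₜ/(1+r)ᵗ + TV_5/(1+r)^5 = 300.5834

R$300.58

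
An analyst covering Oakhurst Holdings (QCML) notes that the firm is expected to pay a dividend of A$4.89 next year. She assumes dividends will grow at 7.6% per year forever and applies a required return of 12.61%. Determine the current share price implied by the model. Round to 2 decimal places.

Gordon growth model: P₀ = D₁/(r − g), with D₁ = 4.89 given directly.
P₀ = 4.8900 / (0.1261 − 0.076) = 4.8900 / 0.0501 = 97.6048

A$97.60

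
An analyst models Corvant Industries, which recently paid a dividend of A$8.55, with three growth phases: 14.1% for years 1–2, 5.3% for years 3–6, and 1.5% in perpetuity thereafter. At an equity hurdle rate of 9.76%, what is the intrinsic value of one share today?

Three-stage DDM. Project D₁…D_6; terminal Gordon value at t=6 with g = 0.015; discount at r = 0.0976.
D_1 = 9.7556
D_2 = 11.1311
D_3 = 11.7210
D_4 = 12.3422
D_5 = 12.9964
D_6 = 13.6852
TV_6 = 13.8905/(0.0976−0.015) = 168.1655
P₀ = Σ Dₜ/(1+r)ᵗ + TV_6/(1+r)^6 = 147.6580

A$147.66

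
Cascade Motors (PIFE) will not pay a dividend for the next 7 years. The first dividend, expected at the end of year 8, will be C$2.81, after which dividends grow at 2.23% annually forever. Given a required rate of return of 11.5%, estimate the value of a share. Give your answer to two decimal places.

Deferred-dividend DDM. At t=7 the remaining stream is a growing perpetuity with first payment D_8 = 2.81.
V_7 = D_8/(r−g) = 2.81/(0.115−0.0223) = 30.3128
P₀ = V_7/(1+r)^7 = 30.3128/(1+0.115)^7 = 14.1482

C$14.15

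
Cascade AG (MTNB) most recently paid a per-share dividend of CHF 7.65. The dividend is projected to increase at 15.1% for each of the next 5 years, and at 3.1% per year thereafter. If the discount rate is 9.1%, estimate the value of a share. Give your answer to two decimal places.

CHF 216.84

Two-stage DDM. Project D₁…D_5 at 0.151, terminal growth 0.031, discount at r = 0.091.
D_1 = 8.8052
D_2 = 10.1347
D_3 = 11.6651
D_4 = 13.4265
D_5 = 15.4539
Terminal value at t=5: TV = D_6/(r−g) = 15.9330/(0.091−0.031) = 265.5495
P₀ = 8.8052/(1+0.091)^1 + 10.1347/(1+0.091)^2 + 11.6651/(1+0.091)^3 + 13.4265/(1+0.091)^4 + 15.4539/(1+0.091)^5 + 265.5495/(1+0.091)^5 = 216.8424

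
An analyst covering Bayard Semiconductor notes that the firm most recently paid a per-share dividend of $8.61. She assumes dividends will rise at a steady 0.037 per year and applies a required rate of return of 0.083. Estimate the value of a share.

$194.10

Gordon growth model: P₀ = D₁/(r − g). D₁ = 8.61 × (1 + 0.037) = 8.9286.
P₀ = 8.9286 / (0.083 − 0.037) = 8.9286 / 0.046 = 194.0993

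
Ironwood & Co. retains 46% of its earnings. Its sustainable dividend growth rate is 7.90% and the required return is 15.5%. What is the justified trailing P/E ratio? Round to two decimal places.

Payout ratio b = 1 − 0.46 = 0.54.
Justified trailing P/E = b(1+g)/(r−g) = 0.54×(1+0.079)/(0.155−0.079) = 7.6666

7.67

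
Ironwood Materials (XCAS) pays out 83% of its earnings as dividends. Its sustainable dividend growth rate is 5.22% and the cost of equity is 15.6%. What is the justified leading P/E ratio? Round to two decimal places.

Justified leading P/E = b/(r−g) = 0.83/(0.156−0.0522) = 7.9961

8.00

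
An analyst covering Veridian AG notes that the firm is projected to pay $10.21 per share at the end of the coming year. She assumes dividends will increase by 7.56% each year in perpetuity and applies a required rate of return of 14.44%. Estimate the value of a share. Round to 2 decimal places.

$148.40

Gordon growth model: P₀ = D₁/(r − g), with D₁ = 10.21 given directly.
P₀ = 10.2100 / (0.1444 − 0.0756) = 10.2100 / 0.0688 = 148.4012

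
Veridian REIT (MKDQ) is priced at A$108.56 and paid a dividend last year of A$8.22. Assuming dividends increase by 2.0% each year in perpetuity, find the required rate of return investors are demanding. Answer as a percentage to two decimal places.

9.72%

Rearranging the constant-growth DDM: r = D₁/P₀ + g.
D₁ = 8.22 × (1 + 0.02) = 8.3844.
r = 8.3844 / 108.56 + 0.02 = 0.07723 + 0.02 = 0.09723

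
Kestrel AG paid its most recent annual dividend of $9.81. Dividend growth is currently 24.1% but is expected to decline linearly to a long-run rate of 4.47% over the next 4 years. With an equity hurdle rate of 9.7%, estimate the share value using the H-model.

$269.60

H-model: P₀ = D₀[(1+g_L) + H(g_S−g_L)]/(r−g_L), with H = 4/2 = 2.
P₀ = 9.81 × [(1+0.0447) + 2×(0.241−0.0447)] / (0.097−0.0447)
   = 9.81 × 1.4373 / 0.0523 = 269.5968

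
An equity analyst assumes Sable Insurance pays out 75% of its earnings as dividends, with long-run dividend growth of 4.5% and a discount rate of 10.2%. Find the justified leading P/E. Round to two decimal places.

Justified leading P/E = b/(r−g) = 0.75/(0.102−0.045) = 13.1579

13.16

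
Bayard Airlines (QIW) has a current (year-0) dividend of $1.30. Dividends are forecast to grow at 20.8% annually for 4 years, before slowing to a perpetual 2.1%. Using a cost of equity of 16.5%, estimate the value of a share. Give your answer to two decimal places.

$16.35

Two-stage DDM. Project D₁…D_4 at 0.208, terminal growth 0.021, discount at r = 0.165.
D_1 = 1.5704
D_2 = 1.8970
D_3 = 2.2916
D_4 = 2.7683
Terminal value at t=4: TV = D_5/(r−g) = 2.8264/(0.165−0.021) = 19.6279
P₀ = 1.5704/(1+0.165)^1 + 1.8970/(1+0.165)^2 + 2.2916/(1+0.165)^3 + 2.7683/(1+0.165)^4 + 19.6279/(1+0.165)^4 = 16.3533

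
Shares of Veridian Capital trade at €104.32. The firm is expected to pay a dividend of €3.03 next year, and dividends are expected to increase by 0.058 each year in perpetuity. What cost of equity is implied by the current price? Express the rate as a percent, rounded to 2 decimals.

8.70%

Rearranging the constant-growth DDM: r = D₁/P₀ + g.
r = 3.0300 / 104.32 + 0.058 = 0.02905 + 0.058 = 0.08705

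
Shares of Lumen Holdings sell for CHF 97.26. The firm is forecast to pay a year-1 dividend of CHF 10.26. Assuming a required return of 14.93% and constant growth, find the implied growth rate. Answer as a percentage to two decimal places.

4.38%

From P₀ = D₁/(r − g), the implied growth is g = r − D₁/P₀.
g = 0.1493 − 10.26/97.26 = 0.1493 − 0.10549 = 0.04381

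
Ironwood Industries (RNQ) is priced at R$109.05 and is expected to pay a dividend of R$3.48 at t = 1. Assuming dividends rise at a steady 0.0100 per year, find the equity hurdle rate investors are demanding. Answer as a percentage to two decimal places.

4.19%

Rearranging the constant-growth DDM: r = D₁/P₀ + g.
r = 3.4800 / 109.05 + 0.01 = 0.03191 + 0.01 = 0.04191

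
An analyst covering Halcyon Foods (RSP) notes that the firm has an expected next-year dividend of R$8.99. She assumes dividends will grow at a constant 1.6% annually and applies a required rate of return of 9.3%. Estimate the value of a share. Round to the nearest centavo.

Gordon growth model: P₀ = D₁/(r − g), with D₁ = 8.99 given directly.
P₀ = 8.9900 / (0.093 − 0.016) = 8.9900 / 0.077 = 116.7532

R$116.75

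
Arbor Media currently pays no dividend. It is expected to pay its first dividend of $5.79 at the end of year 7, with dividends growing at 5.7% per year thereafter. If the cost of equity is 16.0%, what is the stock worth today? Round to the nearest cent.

Deferred-dividend DDM. At t=6 the remaining stream is a growing perpetuity with first payment D_7 = 5.79.
V_6 = D_7/(r−g) = 5.79/(0.16−0.057) = 56.2136
P₀ = V_6/(1+r)^6 = 56.2136/(1+0.16)^6 = 23.0724

$23.07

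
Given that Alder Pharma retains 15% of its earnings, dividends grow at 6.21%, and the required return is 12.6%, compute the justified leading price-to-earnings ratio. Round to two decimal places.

13.30

Payout ratio b = 1 − 0.15 = 0.85.
Justified leading P/E = b/(r−g) = 0.85/(0.126−0.0621) = 13.3020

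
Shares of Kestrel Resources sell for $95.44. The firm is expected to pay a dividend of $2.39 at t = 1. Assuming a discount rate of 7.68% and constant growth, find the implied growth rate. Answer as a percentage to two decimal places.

From P₀ = D₁/(r − g), the implied growth is g = r − D₁/P₀.
g = 0.0768 − 2.39/95.44 = 0.0768 − 0.02504 = 0.05176

5.18%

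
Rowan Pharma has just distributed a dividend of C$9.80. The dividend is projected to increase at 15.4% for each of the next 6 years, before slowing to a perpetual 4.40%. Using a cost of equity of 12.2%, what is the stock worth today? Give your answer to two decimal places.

C$220.23

Two-stage DDM. Project D₁…D_6 at 0.154, terminal growth 0.044, discount at r = 0.122.
D_1 = 11.3092
D_2 = 13.0508
D_3 = 15.0606
D_4 = 17.3800
D_5 = 20.0565
D_6 = 23.1452
Terminal value at t=6: TV = D_7/(r−g) = 24.1636/(0.122−0.044) = 309.7896
P₀ = 11.3092/(1+0.122)^1 + 13.0508/(1+0.122)^2 + 15.0606/(1+0.122)^3 + 17.3800/(1+0.122)^4 + 20.0565/(1+0.122)^5 + 23.1452/(1+0.122)^6 + 309.7896/(1+0.122)^6 = 220.2345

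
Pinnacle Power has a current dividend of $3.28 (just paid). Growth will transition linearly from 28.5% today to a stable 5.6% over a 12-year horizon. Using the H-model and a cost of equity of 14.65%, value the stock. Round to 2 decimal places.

$88.07

H-model: P₀ = D₀[(1+g_L) + H(g_S−g_L)]/(r−g_L), with H = 12/2 = 6.
P₀ = 3.28 × [(1+0.056) + 6×(0.285−0.056)] / (0.1465−0.056)
   = 3.28 × 2.4300 / 0.0905 = 88.0707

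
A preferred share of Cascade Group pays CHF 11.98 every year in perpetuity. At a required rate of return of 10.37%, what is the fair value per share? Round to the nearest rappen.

Zero-growth DDM (perpetuity): P₀ = D/r = 11.98 / 0.1037 = 115.5256

CHF 115.53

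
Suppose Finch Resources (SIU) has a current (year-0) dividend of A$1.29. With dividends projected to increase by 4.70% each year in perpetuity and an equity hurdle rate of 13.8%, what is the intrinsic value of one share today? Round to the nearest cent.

Gordon growth model: P₀ = D₁/(r − g). D₁ = 1.29 × (1 + 0.047) = 1.3506.
P₀ = 1.3506 / (0.138 − 0.047) = 1.3506 / 0.091 = 14.8421

A$14.84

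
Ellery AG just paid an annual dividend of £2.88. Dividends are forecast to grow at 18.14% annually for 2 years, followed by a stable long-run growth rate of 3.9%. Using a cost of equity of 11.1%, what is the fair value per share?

Two-stage DDM. Project D₁…D_2 at 0.1814, terminal growth 0.039, discount at r = 0.111.
D_1 = 3.4024
D_2 = 4.0196
Terminal value at t=2: TV = D_3/(r−g) = 4.1764/(0.111−0.039) = 58.0055
P₀ = 3.4024/(1+0.111)^1 + 4.0196/(1+0.111)^2 + 58.0055/(1+0.111)^2 = 53.3129

£53.31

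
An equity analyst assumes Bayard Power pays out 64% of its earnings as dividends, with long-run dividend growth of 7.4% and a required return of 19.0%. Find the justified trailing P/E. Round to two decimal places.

Justified trailing P/E = b(1+g)/(r−g) = 0.64×(1+0.074)/(0.19−0.074) = 5.9255

5.93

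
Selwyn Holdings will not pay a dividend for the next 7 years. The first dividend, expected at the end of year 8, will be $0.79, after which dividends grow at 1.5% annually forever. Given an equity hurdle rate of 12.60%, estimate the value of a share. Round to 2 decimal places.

Deferred-dividend DDM. At t=7 the remaining stream is a growing perpetuity with first payment D_8 = 0.79.
V_7 = D_8/(r−g) = 0.79/(0.126−0.015) = 7.1171
P₀ = V_7/(1+r)^7 = 7.1171/(1+0.126)^7 = 3.1012

$3.10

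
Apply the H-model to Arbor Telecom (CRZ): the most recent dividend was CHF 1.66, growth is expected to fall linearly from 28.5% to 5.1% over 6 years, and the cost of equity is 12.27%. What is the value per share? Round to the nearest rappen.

H-model: P₀ = D₀[(1+g_L) + H(g_S−g_L)]/(r−g_L), with H = 6/2 = 3.
P₀ = 1.66 × [(1+0.051) + 3×(0.285−0.051)] / (0.1227−0.051)
   = 1.66 × 1.7530 / 0.0717 = 40.5855

CHF 40.59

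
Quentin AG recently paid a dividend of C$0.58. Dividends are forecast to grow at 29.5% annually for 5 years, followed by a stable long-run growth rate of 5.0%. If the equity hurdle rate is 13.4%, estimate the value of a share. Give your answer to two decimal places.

C$18.48

Two-stage DDM. Project D₁…D_5 at 0.295, terminal growth 0.05, discount at r = 0.134.
D_1 = 0.7511
D_2 = 0.9727
D_3 = 1.2596
D_4 = 1.6312
D_5 = 2.1124
Terminal value at t=5: TV = D_6/(r−g) = 2.2180/(0.134−0.05) = 26.4050
P₀ = 0.7511/(1+0.134)^1 + 0.9727/(1+0.134)^2 + 1.2596/(1+0.134)^3 + 1.6312/(1+0.134)^4 + 2.1124/(1+0.134)^5 + 26.4050/(1+0.134)^5 = 18.4760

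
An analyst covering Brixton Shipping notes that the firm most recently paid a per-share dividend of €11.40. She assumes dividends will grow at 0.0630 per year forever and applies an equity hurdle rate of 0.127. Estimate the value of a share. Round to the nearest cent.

€189.35

Gordon growth model: P₀ = D₁/(r − g). D₁ = 11.40 × (1 + 0.063) = 12.1182.
P₀ = 12.1182 / (0.127 − 0.063) = 12.1182 / 0.064 = 189.3469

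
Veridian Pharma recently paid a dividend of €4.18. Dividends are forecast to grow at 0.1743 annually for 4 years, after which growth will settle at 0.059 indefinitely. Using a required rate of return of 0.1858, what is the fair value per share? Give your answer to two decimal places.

Two-stage DDM. Project D₁…D_4 at 0.1743, terminal growth 0.059, discount at r = 0.1858.
D_1 = 4.9086
D_2 = 5.7641
D_3 = 6.7688
D_4 = 7.9486
Terminal value at t=4: TV = D_5/(r−g) = 8.4176/(0.1858−0.059) = 66.3849
P₀ = 4.9086/(1+0.1858)^1 + 5.7641/(1+0.1858)^2 + 6.7688/(1+0.1858)^3 + 7.9486/(1+0.1858)^4 + 66.3849/(1+0.1858)^4 = 49.8941

€49.89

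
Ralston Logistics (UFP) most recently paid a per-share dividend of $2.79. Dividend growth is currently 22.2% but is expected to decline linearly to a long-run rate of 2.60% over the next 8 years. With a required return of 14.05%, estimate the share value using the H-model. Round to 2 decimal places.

$44.10

H-model: P₀ = D₀[(1+g_L) + H(g_S−g_L)]/(r−g_L), with H = 8/2 = 4.
P₀ = 2.79 × [(1+0.026) + 4×(0.222−0.026)] / (0.1405−0.026)
   = 2.79 × 1.8100 / 0.1145 = 44.1039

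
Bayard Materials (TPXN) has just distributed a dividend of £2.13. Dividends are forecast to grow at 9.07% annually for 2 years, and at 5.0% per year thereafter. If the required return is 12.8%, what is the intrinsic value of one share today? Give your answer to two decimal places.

£30.86

Two-stage DDM. Project D₁…D_2 at 0.0907, terminal growth 0.05, discount at r = 0.128.
D_1 = 2.3232
D_2 = 2.5339
Terminal value at t=2: TV = D_3/(r−g) = 2.6606/(0.128−0.05) = 34.1103
P₀ = 2.3232/(1+0.128)^1 + 2.5339/(1+0.128)^2 + 34.1103/(1+0.128)^2 = 30.8592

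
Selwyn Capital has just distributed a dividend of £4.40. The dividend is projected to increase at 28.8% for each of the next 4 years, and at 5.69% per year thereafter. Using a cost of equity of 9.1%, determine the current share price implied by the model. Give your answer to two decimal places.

Two-stage DDM. Project D₁…D_4 at 0.288, terminal growth 0.0569, discount at r = 0.091.
D_1 = 5.6672
D_2 = 7.2994
D_3 = 9.4016
D_4 = 12.1092
Terminal value at t=4: TV = D_5/(r−g) = 12.7982/(0.091−0.0569) = 375.3148
P₀ = 5.6672/(1+0.091)^1 + 7.2994/(1+0.091)^2 + 9.4016/(1+0.091)^3 + 12.1092/(1+0.091)^4 + 375.3148/(1+0.091)^4 = 292.0228

£292.02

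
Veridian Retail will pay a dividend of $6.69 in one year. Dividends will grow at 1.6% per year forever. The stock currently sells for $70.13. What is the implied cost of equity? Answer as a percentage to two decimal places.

Rearranging the constant-growth DDM: r = D₁/P₀ + g.
r = 6.6900 / 70.13 + 0.016 = 0.09539 + 0.016 = 0.11139

11.14%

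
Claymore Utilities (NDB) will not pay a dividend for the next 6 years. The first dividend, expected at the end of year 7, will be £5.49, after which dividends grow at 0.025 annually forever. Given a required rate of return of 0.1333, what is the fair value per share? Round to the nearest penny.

£23.93

Deferred-dividend DDM. At t=6 the remaining stream is a growing perpetuity with first payment D_7 = 5.49.
V_6 = D_7/(r−g) = 5.49/(0.1333−0.025) = 50.6925
P₀ = V_6/(1+r)^6 = 50.6925/(1+0.1333)^6 = 23.9262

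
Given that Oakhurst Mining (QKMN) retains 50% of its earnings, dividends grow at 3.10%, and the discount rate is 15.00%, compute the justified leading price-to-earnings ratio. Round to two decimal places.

4.20

Payout ratio b = 1 − 0.50 = 0.50.
Justified leading P/E = b/(r−g) = 0.50/(0.15−0.031) = 4.2017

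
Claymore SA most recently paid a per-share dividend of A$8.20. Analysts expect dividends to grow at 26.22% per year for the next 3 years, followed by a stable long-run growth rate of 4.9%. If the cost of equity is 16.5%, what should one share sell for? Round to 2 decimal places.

A$123.24

Two-stage DDM. Project D₁…D_3 at 0.2622, terminal growth 0.049, discount at r = 0.165.
D_1 = 10.3500
D_2 = 13.0638
D_3 = 16.4892
Terminal value at t=3: TV = D_4/(r−g) = 17.2971/(0.165−0.049) = 149.1131
P₀ = 10.3500/(1+0.165)^1 + 13.0638/(1+0.165)^2 + 16.4892/(1+0.165)^3 + 149.1131/(1+0.165)^3 = 123.2437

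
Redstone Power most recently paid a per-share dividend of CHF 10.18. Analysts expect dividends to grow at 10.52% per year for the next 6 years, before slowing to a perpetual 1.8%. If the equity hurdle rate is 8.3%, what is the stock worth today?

Two-stage DDM. Project D₁…D_6 at 0.1052, terminal growth 0.018, discount at r = 0.083.
D_1 = 11.2509
D_2 = 12.4345
D_3 = 13.7426
D_4 = 15.1884
D_5 = 16.7862
D_6 = 18.5521
Terminal value at t=6: TV = D_7/(r−g) = 18.8860/(0.083−0.018) = 290.5544
P₀ = 11.2509/(1+0.083)^1 + 12.4345/(1+0.083)^2 + 13.7426/(1+0.083)^3 + 15.1884/(1+0.083)^4 + 16.7862/(1+0.083)^5 + 18.5521/(1+0.083)^6 + 290.5544/(1+0.083)^6 = 245.6914

CHF 245.69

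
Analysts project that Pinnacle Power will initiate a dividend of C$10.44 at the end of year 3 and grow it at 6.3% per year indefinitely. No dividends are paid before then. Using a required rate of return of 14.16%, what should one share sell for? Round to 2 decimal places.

C$101.92

Deferred-dividend DDM. At t=2 the remaining stream is a growing perpetuity with first payment D_3 = 10.44.
V_2 = D_3/(r−g) = 10.44/(0.1416−0.063) = 132.8244
P₀ = V_2/(1+r)^2 = 132.8244/(1+0.1416)^2 = 101.9178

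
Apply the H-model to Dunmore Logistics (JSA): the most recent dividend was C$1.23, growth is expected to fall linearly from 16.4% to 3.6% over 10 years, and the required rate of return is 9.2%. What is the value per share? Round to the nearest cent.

C$36.81

H-model: P₀ = D₀[(1+g_L) + H(g_S−g_L)]/(r−g_L), with H = 10/2 = 5.
P₀ = 1.23 × [(1+0.036) + 5×(0.164−0.036)] / (0.092−0.036)
   = 1.23 × 1.6760 / 0.056 = 36.8121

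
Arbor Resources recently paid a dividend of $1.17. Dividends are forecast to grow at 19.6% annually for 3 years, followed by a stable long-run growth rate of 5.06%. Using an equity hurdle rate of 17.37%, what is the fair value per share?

$14.21

Two-stage DDM. Project D₁…D_3 at 0.196, terminal growth 0.0506, discount at r = 0.1737.
D_1 = 1.3993
D_2 = 1.6736
D_3 = 2.0016
Terminal value at t=3: TV = D_4/(r−g) = 2.1029/(0.1737−0.0506) = 17.0828
P₀ = 1.3993/(1+0.1737)^1 + 1.6736/(1+0.1737)^2 + 2.0016/(1+0.1737)^3 + 17.0828/(1+0.1737)^3 = 14.2105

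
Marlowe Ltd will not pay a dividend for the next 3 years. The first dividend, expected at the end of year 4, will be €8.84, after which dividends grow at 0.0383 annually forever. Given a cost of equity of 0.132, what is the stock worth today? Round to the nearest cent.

Deferred-dividend DDM. At t=3 the remaining stream is a growing perpetuity with first payment D_4 = 8.84.
V_3 = D_4/(r−g) = 8.84/(0.132−0.0383) = 94.3436
P₀ = V_3/(1+r)^3 = 94.3436/(1+0.132)^3 = 65.0389

€65.04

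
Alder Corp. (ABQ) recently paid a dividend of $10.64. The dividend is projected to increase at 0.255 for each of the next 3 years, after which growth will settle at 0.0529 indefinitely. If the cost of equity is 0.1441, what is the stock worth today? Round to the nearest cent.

Two-stage DDM. Project D₁…D_3 at 0.255, terminal growth 0.0529, discount at r = 0.1441.
D_1 = 13.3532
D_2 = 16.7583
D_3 = 21.0316
Terminal value at t=3: TV = D_4/(r−g) = 22.1442/(0.1441−0.0529) = 242.8092
P₀ = 13.3532/(1+0.1441)^1 + 16.7583/(1+0.1441)^2 + 21.0316/(1+0.1441)^3 + 242.8092/(1+0.1441)^3 = 200.6514

$200.65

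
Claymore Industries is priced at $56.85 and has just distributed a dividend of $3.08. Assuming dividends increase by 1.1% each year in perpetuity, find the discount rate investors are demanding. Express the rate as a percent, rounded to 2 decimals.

6.58%

Rearranging the constant-growth DDM: r = D₁/P₀ + g.
D₁ = 3.08 × (1 + 0.011) = 3.1139.
r = 3.1139 / 56.85 + 0.011 = 0.05477 + 0.011 = 0.06577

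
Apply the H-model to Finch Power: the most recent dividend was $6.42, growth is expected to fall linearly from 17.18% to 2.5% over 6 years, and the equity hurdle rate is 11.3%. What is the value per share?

H-model: P₀ = D₀[(1+g_L) + H(g_S−g_L)]/(r−g_L), with H = 6/2 = 3.
P₀ = 6.42 × [(1+0.025) + 3×(0.1718−0.025)] / (0.113−0.025)
   = 6.42 × 1.4654 / 0.088 = 106.9076

$106.91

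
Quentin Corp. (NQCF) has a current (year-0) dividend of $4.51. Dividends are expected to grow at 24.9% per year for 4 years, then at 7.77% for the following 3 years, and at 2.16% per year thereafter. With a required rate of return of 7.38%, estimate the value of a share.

Three-stage DDM. Project D₁…D_7; terminal Gordon value at t=7 with g = 0.0216; discount at r = 0.0738.
D_1 = 5.6330
D_2 = 7.0356
D_3 = 8.7875
D_4 = 10.9756
D_5 = 11.8284
D_6 = 12.7474
D_7 = 13.7379
TV_7 = 14.0346/(0.0738−0.0216) = 268.8626
P₀ = Σ Dₜ/(1+r)ᵗ + TV_7/(1+r)^7 = 214.9766

$214.98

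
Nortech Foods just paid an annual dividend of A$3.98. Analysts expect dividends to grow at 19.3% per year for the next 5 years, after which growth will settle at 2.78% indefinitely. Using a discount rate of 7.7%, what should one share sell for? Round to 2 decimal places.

Two-stage DDM. Project D₁…D_5 at 0.193, terminal growth 0.0278, discount at r = 0.077.
D_1 = 4.7481
D_2 = 5.6645
D_3 = 6.7578
D_4 = 8.0620
D_5 = 9.6180
Terminal value at t=5: TV = D_6/(r−g) = 9.8854/(0.077−0.0278) = 200.9226
P₀ = 4.7481/(1+0.077)^1 + 5.6645/(1+0.077)^2 + 6.7578/(1+0.077)^3 + 8.0620/(1+0.077)^4 + 9.6180/(1+0.077)^5 + 200.9226/(1+0.077)^5 = 165.9911

A$165.99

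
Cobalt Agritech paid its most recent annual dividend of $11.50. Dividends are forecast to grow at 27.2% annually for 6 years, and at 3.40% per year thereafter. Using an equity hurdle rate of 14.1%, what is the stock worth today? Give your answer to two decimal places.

Two-stage DDM. Project D₁…D_6 at 0.272, terminal growth 0.034, discount at r = 0.141.
D_1 = 14.6280
D_2 = 18.6068
D_3 = 23.6679
D_4 = 30.1055
D_5 = 38.2942
D_6 = 48.7103
Terminal value at t=6: TV = D_7/(r−g) = 50.3664/(0.141−0.034) = 470.7142
P₀ = 14.6280/(1+0.141)^1 + 18.6068/(1+0.141)^2 + 23.6679/(1+0.141)^3 + 30.1055/(1+0.141)^4 + 38.2942/(1+0.141)^5 + 48.7103/(1+0.141)^6 + 470.7142/(1+0.141)^6 = 316.0112

$316.01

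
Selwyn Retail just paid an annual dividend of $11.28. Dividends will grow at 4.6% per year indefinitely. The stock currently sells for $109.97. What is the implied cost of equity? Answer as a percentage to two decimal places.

15.33%

Rearranging the constant-growth DDM: r = D₁/P₀ + g.
D₁ = 11.28 × (1 + 0.046) = 11.7989.
r = 11.7989 / 109.97 + 0.046 = 0.10729 + 0.046 = 0.15329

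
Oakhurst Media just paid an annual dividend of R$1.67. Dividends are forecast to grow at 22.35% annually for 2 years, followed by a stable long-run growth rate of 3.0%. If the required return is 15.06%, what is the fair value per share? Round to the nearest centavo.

R$19.79

Two-stage DDM. Project D₁…D_2 at 0.2235, terminal growth 0.03, discount at r = 0.1506.
D_1 = 2.0432
D_2 = 2.4999
Terminal value at t=2: TV = D_3/(r−g) = 2.5749/(0.1506−0.03) = 21.3508
P₀ = 2.0432/(1+0.1506)^1 + 2.4999/(1+0.1506)^2 + 21.3508/(1+0.1506)^2 = 19.7916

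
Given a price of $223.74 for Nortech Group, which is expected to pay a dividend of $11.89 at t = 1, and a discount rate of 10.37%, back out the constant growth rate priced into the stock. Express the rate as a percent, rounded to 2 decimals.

From P₀ = D₁/(r − g), the implied growth is g = r − D₁/P₀.
g = 0.1037 − 11.89/223.74 = 0.1037 − 0.05314 = 0.05056

5.06%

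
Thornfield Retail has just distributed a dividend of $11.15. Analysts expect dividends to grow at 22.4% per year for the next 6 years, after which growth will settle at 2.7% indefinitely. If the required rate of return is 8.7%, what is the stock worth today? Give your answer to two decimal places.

$492.50

Two-stage DDM. Project D₁…D_6 at 0.224, terminal growth 0.027, discount at r = 0.087.
D_1 = 13.6476
D_2 = 16.7047
D_3 = 20.4465
D_4 = 25.0265
D_5 = 30.6325
D_6 = 37.4941
Terminal value at t=6: TV = D_7/(r−g) = 38.5065/(0.087−0.027) = 641.7747
P₀ = 13.6476/(1+0.087)^1 + 16.7047/(1+0.087)^2 + 20.4465/(1+0.087)^3 + 25.0265/(1+0.087)^4 + 30.6325/(1+0.087)^5 + 37.4941/(1+0.087)^6 + 641.7747/(1+0.087)^6 = 492.5029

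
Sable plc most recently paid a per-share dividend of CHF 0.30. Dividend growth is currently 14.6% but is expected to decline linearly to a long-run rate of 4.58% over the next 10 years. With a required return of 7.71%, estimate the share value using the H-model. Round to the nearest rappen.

CHF 14.83

H-model: P₀ = D₀[(1+g_L) + H(g_S−g_L)]/(r−g_L), with H = 10/2 = 5.
P₀ = 0.30 × [(1+0.0458) + 5×(0.146−0.0458)] / (0.0771−0.0458)
   = 0.30 × 1.5468 / 0.0313 = 14.8256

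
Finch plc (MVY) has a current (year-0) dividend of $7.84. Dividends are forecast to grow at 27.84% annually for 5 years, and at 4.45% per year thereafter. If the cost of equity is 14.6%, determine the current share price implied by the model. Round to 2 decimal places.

Two-stage DDM. Project D₁…D_5 at 0.2784, terminal growth 0.0445, discount at r = 0.146.
D_1 = 10.0227
D_2 = 12.8130
D_3 = 16.3801
D_4 = 20.9403
D_5 = 26.7701
Terminal value at t=5: TV = D_6/(r−g) = 27.9614/(0.146−0.0445) = 275.4814
P₀ = 10.0227/(1+0.146)^1 + 12.8130/(1+0.146)^2 + 16.3801/(1+0.146)^3 + 20.9403/(1+0.146)^4 + 26.7701/(1+0.146)^5 + 275.4814/(1+0.146)^5 = 194.4394

$194.44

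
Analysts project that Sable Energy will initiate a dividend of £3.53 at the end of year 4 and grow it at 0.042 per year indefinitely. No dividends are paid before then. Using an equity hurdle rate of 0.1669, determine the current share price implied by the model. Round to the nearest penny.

Deferred-dividend DDM. At t=3 the remaining stream is a growing perpetuity with first payment D_4 = 3.53.
V_3 = D_4/(r−g) = 3.53/(0.1669−0.042) = 28.2626
P₀ = V_3/(1+r)^3 = 28.2626/(1+0.1669)^3 = 17.7874

£17.79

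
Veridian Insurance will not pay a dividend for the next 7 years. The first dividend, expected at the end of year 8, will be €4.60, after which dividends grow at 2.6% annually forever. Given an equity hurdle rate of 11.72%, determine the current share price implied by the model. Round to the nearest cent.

€23.22

Deferred-dividend DDM. At t=7 the remaining stream is a growing perpetuity with first payment D_8 = 4.60.
V_7 = D_8/(r−g) = 4.60/(0.1172−0.026) = 50.4386
P₀ = V_7/(1+r)^7 = 50.4386/(1+0.1172)^7 = 23.2192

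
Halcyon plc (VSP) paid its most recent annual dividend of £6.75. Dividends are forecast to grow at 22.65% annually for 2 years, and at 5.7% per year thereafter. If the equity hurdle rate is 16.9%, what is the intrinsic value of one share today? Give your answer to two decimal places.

Two-stage DDM. Project D₁…D_2 at 0.2265, terminal growth 0.057, discount at r = 0.169.
D_1 = 8.2789
D_2 = 10.1540
Terminal value at t=2: TV = D_3/(r−g) = 10.7328/(0.169−0.057) = 95.8288
P₀ = 8.2789/(1+0.169)^1 + 10.1540/(1+0.169)^2 + 95.8288/(1+0.169)^2 = 84.6364

£84.64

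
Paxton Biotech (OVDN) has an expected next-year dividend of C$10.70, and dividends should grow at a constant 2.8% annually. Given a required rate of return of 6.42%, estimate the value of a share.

Gordon growth model: P₀ = D₁/(r − g), with D₁ = 10.70 given directly.
P₀ = 10.7000 / (0.0642 − 0.028) = 10.7000 / 0.0362 = 295.5801

C$295.58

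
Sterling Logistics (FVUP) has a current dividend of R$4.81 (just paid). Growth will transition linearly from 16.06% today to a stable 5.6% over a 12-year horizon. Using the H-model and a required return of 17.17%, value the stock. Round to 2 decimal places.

R$69.99

H-model: P₀ = D₀[(1+g_L) + H(g_S−g_L)]/(r−g_L), with H = 12/2 = 6.
P₀ = 4.81 × [(1+0.056) + 6×(0.1606−0.056)] / (0.1717−0.056)
   = 4.81 × 1.6836 / 0.1157 = 69.9924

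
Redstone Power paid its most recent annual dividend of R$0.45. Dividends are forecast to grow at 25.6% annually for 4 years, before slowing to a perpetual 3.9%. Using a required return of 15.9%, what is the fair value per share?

R$7.58

Two-stage DDM. Project D₁…D_4 at 0.256, terminal growth 0.039, discount at r = 0.159.
D_1 = 0.5652
D_2 = 0.7099
D_3 = 0.8916
D_4 = 1.1199
Terminal value at t=4: TV = D_5/(r−g) = 1.1636/(0.159−0.039) = 9.6963
P₀ = 0.5652/(1+0.159)^1 + 0.7099/(1+0.159)^2 + 0.8916/(1+0.159)^3 + 1.1199/(1+0.159)^4 + 9.6963/(1+0.159)^4 = 7.5832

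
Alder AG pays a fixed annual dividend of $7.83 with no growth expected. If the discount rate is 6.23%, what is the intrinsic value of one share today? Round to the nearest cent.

Zero-growth DDM (perpetuity): P₀ = D/r = 7.83 / 0.0623 = 125.6822

$125.68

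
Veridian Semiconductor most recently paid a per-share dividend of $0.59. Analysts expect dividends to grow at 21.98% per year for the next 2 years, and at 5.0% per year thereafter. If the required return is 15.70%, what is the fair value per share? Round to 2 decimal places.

$7.71

Two-stage DDM. Project D₁…D_2 at 0.2198, terminal growth 0.05, discount at r = 0.157.
D_1 = 0.7197
D_2 = 0.8779
Terminal value at t=2: TV = D_3/(r−g) = 0.9218/(0.157−0.05) = 8.6146
P₀ = 0.7197/(1+0.157)^1 + 0.8779/(1+0.157)^2 + 8.6146/(1+0.157)^2 = 7.7131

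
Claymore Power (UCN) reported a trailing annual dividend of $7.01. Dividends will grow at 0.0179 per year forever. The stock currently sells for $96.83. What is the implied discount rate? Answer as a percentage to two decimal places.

9.16%

Rearranging the constant-growth DDM: r = D₁/P₀ + g.
D₁ = 7.01 × (1 + 0.0179) = 7.1355.
r = 7.1355 / 96.83 + 0.0179 = 0.07369 + 0.0179 = 0.09159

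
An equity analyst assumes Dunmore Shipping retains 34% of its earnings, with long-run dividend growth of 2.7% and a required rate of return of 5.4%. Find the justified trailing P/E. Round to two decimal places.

Payout ratio b = 1 − 0.34 = 0.66.
Justified trailing P/E = b(1+g)/(r−g) = 0.66×(1+0.027)/(0.054−0.027) = 25.1044

25.10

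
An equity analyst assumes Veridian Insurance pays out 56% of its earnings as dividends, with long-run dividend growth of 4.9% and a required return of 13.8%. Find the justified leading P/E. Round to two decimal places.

Justified leading P/E = b/(r−g) = 0.56/(0.138−0.049) = 6.2921

6.29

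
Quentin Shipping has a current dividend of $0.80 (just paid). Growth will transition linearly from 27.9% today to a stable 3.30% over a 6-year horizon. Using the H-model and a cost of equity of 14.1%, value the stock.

H-model: P₀ = D₀[(1+g_L) + H(g_S−g_L)]/(r−g_L), with H = 6/2 = 3.
P₀ = 0.80 × [(1+0.033) + 3×(0.279−0.033)] / (0.141−0.033)
   = 0.80 × 1.7710 / 0.108 = 13.1185

$13.12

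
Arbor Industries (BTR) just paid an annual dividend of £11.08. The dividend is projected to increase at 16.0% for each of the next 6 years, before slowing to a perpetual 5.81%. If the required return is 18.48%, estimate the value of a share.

£143.28

Two-stage DDM. Project D₁…D_6 at 0.16, terminal growth 0.0581, discount at r = 0.1848.
D_1 = 12.8528
D_2 = 14.9092
D_3 = 17.2947
D_4 = 20.0619
D_5 = 23.2718
D_6 = 26.9953
Terminal value at t=6: TV = D_7/(r−g) = 28.5637/(0.1848−0.0581) = 225.4435
P₀ = 12.8528/(1+0.1848)^1 + 14.9092/(1+0.1848)^2 + 17.2947/(1+0.1848)^3 + 20.0619/(1+0.1848)^4 + 23.2718/(1+0.1848)^5 + 26.9953/(1+0.1848)^6 + 225.4435/(1+0.1848)^6 = 143.2778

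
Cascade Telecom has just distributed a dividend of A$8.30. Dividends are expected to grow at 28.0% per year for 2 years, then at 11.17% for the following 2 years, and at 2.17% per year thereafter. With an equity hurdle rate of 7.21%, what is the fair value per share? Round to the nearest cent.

A$304.61

Three-stage DDM. Project D₁…D_4; terminal Gordon value at t=4 with g = 0.0217; discount at r = 0.0721.
D_1 = 10.6240
D_2 = 13.5987
D_3 = 15.1177
D_4 = 16.8063
TV_4 = 17.1710/(0.0721−0.0217) = 340.6953
P₀ = Σ Dₜ/(1+r)ᵗ + TV_4/(1+r)^4 = 304.6145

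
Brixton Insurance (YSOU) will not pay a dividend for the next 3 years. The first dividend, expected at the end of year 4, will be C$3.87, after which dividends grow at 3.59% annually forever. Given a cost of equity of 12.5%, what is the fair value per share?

C$30.51

Deferred-dividend DDM. At t=3 the remaining stream is a growing perpetuity with first payment D_4 = 3.87.
V_3 = D_4/(r−g) = 3.87/(0.125−0.0359) = 43.4343
P₀ = V_3/(1+r)^3 = 43.4343/(1+0.125)^3 = 30.5053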